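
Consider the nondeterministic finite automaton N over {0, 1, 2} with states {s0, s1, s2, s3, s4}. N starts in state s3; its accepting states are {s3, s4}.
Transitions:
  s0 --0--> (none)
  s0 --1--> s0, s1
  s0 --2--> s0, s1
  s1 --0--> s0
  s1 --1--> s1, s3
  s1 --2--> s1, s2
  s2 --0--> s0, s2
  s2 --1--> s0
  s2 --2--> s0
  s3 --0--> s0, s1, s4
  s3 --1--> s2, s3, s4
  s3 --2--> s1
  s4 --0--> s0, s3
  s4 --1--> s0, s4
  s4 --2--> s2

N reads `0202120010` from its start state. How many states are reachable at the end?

Start: {s3}
read 0: {s0, s1, s4}
read 2: {s0, s1, s2}
read 0: {s0, s2}
read 2: {s0, s1}
read 1: {s0, s1, s3}
read 2: {s0, s1, s2}
read 0: {s0, s2}
read 0: {s0, s2}
read 1: {s0, s1}
read 0: {s0}
Final reachable set {s0} has 1 state.

1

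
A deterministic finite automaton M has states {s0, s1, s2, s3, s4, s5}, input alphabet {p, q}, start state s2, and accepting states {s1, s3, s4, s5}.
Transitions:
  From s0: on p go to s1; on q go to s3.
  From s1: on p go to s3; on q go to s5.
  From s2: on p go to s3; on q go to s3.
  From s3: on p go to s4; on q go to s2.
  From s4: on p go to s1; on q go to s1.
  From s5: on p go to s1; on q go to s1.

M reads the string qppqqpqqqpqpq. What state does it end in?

s2

s2 --q--> s3
s3 --p--> s4
s4 --p--> s1
s1 --q--> s5
s5 --q--> s1
s1 --p--> s3
s3 --q--> s2
s2 --q--> s3
s3 --q--> s2
s2 --p--> s3
s3 --q--> s2
s2 --p--> s3
s3 --q--> s2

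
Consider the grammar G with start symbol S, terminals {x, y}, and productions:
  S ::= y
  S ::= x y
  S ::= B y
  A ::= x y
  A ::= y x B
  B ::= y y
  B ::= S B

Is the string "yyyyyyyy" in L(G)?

yes

S ⇒ By ⇒ SBy ⇒ ByBy ⇒ SByBy ⇒ yByBy ⇒ ySByBy ⇒ yyByBy ⇒ yyyyyBy ⇒ yyyyyyyy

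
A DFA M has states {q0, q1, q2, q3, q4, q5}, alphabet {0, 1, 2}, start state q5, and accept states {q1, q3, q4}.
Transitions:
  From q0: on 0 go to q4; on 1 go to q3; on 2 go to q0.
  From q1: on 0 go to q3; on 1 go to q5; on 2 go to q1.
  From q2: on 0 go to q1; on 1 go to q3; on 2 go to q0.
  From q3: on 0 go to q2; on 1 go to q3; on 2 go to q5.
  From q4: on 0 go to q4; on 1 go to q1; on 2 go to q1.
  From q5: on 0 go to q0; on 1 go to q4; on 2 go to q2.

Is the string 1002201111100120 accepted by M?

accepted

q5 --1--> q4
q4 --0--> q4
q4 --0--> q4
q4 --2--> q1
q1 --2--> q1
q1 --0--> q3
q3 --1--> q3
q3 --1--> q3
q3 --1--> q3
q3 --1--> q3
q3 --1--> q3
q3 --0--> q2
q2 --0--> q1
q1 --1--> q5
q5 --2--> q2
q2 --0--> q1
End in state q1, which is an accepting state.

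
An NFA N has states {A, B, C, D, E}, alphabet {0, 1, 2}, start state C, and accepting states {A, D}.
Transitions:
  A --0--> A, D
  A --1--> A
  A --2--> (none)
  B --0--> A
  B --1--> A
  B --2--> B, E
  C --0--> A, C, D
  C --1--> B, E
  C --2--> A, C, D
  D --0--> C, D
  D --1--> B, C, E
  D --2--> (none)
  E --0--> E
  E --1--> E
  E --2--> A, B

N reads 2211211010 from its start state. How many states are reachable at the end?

4

Start: {C}
read 2: {A, C, D}
read 2: {A, C, D}
read 1: {A, B, C, E}
read 1: {A, B, E}
read 2: {A, B, E}
read 1: {A, E}
read 1: {A, E}
read 0: {A, D, E}
read 1: {A, B, C, E}
read 0: {A, C, D, E}
Final reachable set {A, C, D, E} has 4 states.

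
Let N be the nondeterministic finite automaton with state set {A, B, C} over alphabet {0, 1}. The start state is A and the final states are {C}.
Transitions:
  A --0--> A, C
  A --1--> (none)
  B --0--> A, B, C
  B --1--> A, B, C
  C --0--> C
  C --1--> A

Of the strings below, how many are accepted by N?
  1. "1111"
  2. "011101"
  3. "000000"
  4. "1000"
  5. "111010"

"1111": rejected
"011101": rejected
"000000": accepted
"1000": rejected
"111010": rejected

1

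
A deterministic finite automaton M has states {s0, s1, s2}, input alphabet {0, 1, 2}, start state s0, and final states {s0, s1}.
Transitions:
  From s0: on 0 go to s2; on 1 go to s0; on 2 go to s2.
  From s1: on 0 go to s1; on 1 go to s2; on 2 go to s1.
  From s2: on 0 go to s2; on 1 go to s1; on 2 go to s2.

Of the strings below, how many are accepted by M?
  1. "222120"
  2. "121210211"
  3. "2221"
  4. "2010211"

"222120": accepted
"121210211": rejected
"2221": accepted
"2010211": accepted

3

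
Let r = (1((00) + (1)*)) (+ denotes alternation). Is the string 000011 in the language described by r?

No split of 000011 into u·v has 1 matching u and ((00)+(1)*) matching v.

no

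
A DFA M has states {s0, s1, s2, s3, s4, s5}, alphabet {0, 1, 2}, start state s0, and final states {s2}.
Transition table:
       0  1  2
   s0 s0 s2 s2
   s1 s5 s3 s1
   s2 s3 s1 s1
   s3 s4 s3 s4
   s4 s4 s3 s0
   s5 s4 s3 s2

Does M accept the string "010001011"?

rejected

s0 --0--> s0
s0 --1--> s2
s2 --0--> s3
s3 --0--> s4
s4 --0--> s4
s4 --1--> s3
s3 --0--> s4
s4 --1--> s3
s3 --1--> s3
End in state s3, which is not an accepting state.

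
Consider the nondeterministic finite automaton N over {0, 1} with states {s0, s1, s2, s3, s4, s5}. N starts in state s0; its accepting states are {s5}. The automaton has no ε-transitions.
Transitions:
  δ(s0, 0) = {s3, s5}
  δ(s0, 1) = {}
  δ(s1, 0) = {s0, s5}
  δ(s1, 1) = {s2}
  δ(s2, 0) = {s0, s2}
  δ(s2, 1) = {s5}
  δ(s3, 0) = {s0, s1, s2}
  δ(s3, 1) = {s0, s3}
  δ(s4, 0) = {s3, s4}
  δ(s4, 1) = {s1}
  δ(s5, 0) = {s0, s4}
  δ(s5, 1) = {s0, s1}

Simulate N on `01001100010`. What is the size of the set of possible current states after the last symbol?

6

Start: {s0}
read 0: {s3, s5}
read 1: {s0, s1, s3}
read 0: {s0, s1, s2, s3, s5}
read 0: {s0, s1, s2, s3, s4, s5}
read 1: {s0, s1, s2, s3, s5}
read 1: {s0, s1, s2, s3, s5}
read 0: {s0, s1, s2, s3, s4, s5}
read 0: {s0, s1, s2, s3, s4, s5}
read 0: {s0, s1, s2, s3, s4, s5}
read 1: {s0, s1, s2, s3, s5}
read 0: {s0, s1, s2, s3, s4, s5}
Final reachable set {s0, s1, s2, s3, s4, s5} has 6 states.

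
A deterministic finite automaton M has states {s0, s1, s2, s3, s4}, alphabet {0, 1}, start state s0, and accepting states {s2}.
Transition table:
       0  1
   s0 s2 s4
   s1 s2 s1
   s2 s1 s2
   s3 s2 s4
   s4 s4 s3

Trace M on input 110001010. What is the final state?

s0 --1--> s4
s4 --1--> s3
s3 --0--> s2
s2 --0--> s1
s1 --0--> s2
s2 --1--> s2
s2 --0--> s1
s1 --1--> s1
s1 --0--> s2

s2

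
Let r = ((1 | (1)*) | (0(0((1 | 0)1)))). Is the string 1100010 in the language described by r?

Neither (1|(1)*) nor (0(0((1|0)1))) matches 1100010.

no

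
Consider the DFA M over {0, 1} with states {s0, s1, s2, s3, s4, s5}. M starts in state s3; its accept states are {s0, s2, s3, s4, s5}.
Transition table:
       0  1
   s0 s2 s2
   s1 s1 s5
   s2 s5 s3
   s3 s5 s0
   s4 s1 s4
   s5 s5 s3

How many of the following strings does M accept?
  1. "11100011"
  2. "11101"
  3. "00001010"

"11100011": accepted
"11101": accepted
"00001010": accepted

3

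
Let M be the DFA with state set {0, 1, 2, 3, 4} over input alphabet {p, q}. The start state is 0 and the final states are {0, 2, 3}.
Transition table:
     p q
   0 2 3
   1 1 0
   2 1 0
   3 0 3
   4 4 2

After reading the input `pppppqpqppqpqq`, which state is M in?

3

0 --p--> 2
2 --p--> 1
1 --p--> 1
1 --p--> 1
1 --p--> 1
1 --q--> 0
0 --p--> 2
2 --q--> 0
0 --p--> 2
2 --p--> 1
1 --q--> 0
0 --p--> 2
2 --q--> 0
0 --q--> 3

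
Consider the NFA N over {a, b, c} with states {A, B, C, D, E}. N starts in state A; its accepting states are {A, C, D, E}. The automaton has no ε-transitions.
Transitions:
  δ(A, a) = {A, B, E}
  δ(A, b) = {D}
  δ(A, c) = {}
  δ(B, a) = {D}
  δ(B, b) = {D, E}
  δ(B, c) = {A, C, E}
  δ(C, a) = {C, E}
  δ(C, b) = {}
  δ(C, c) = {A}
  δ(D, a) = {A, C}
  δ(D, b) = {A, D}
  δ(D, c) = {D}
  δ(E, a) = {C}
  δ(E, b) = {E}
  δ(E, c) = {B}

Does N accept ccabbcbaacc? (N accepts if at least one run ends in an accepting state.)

rejected

Start: {A}
read c: {}
The reachable set is empty and stays empty for the remaining 10 symbols.
Reachable ∩ accepting = {} — empty.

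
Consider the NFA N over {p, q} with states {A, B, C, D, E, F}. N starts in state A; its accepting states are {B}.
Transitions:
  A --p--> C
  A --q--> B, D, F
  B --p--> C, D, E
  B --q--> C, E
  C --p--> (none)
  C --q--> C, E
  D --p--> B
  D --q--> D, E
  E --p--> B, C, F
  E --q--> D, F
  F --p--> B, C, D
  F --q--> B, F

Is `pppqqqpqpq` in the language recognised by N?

rejected

Start: {A}
read p: {C}
read p: {}
The reachable set is empty and stays empty for the remaining 8 symbols.
Reachable ∩ accepting = {} — empty.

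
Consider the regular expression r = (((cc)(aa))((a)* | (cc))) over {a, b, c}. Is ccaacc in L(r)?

yes

Split as ccaa·cc: ((cc)(aa)) matches ccaa and ((a)*|(cc)) matches cc.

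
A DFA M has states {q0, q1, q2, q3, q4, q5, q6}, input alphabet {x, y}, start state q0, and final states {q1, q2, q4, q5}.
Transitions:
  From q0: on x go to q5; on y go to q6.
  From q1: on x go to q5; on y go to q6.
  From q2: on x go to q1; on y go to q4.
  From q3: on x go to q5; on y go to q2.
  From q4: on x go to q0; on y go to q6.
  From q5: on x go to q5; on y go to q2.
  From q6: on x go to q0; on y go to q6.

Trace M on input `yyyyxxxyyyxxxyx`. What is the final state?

q0 --y--> q6
q6 --y--> q6
q6 --y--> q6
q6 --y--> q6
q6 --x--> q0
q0 --x--> q5
q5 --x--> q5
q5 --y--> q2
q2 --y--> q4
q4 --y--> q6
q6 --x--> q0
q0 --x--> q5
q5 --x--> q5
q5 --y--> q2
q2 --x--> q1

q1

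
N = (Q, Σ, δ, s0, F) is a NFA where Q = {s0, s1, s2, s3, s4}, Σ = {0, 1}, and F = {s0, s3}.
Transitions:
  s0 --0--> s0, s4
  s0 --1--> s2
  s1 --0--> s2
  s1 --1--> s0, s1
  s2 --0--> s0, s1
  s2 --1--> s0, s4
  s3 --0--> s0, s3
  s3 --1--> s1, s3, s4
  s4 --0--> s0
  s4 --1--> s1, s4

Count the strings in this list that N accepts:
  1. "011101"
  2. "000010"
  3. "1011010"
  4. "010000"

4

"011101": accepted
"000010": accepted
"1011010": accepted
"010000": accepted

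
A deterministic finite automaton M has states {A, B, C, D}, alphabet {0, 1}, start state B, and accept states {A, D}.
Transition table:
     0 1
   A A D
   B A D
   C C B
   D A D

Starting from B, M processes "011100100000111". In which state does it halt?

B --0--> A
A --1--> D
D --1--> D
D --1--> D
D --0--> A
A --0--> A
A --1--> D
D --0--> A
A --0--> A
A --0--> A
A --0--> A
A --0--> A
A --1--> D
D --1--> D
D --1--> D

D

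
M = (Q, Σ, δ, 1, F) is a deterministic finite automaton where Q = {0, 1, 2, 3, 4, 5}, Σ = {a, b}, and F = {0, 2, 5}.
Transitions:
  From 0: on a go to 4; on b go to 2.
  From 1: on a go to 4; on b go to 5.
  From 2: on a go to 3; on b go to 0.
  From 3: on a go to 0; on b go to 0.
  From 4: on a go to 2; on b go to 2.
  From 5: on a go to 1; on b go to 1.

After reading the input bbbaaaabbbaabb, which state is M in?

2

1 --b--> 5
5 --b--> 1
1 --b--> 5
5 --a--> 1
1 --a--> 4
4 --a--> 2
2 --a--> 3
3 --b--> 0
0 --b--> 2
2 --b--> 0
0 --a--> 4
4 --a--> 2
2 --b--> 0
0 --b--> 2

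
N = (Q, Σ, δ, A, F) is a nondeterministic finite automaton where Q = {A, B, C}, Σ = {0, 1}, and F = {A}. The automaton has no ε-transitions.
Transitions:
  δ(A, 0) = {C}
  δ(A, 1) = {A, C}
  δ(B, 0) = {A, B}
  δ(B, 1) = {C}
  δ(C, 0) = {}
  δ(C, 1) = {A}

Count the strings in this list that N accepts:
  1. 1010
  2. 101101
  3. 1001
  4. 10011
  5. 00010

1

1010: rejected
101101: accepted
1001: rejected
10011: rejected
00010: rejected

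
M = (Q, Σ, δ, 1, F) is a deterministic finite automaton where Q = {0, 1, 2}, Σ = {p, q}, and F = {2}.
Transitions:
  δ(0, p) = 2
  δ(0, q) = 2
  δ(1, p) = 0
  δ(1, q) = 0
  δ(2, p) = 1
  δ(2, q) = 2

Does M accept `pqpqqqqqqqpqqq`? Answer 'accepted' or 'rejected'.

accepted

1 --p--> 0
0 --q--> 2
2 --p--> 1
1 --q--> 0
0 --q--> 2
2 --q--> 2
2 --q--> 2
2 --q--> 2
2 --q--> 2
2 --q--> 2
2 --p--> 1
1 --q--> 0
0 --q--> 2
2 --q--> 2
End in state 2, which is an accepting state.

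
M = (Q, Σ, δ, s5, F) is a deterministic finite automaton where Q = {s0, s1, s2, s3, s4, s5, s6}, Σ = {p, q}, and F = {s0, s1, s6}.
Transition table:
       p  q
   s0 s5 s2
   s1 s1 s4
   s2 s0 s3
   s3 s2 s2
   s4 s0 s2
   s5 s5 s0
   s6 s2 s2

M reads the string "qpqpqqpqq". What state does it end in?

s3

s5 --q--> s0
s0 --p--> s5
s5 --q--> s0
s0 --p--> s5
s5 --q--> s0
s0 --q--> s2
s2 --p--> s0
s0 --q--> s2
s2 --q--> s3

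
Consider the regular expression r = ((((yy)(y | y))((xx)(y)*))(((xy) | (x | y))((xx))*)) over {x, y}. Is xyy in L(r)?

no

No split of xyy into u·v has (((yy)(y|y))((xx)(y)*)) matching u and (((xy)|(x|y))((xx))*) matching v.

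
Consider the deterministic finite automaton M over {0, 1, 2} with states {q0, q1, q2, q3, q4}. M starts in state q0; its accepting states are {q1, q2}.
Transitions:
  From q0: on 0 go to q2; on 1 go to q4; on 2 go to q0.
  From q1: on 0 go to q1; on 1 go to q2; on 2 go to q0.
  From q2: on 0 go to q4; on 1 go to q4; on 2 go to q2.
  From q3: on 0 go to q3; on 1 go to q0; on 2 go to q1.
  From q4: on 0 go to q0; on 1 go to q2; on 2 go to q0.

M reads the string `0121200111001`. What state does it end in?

q0 --0--> q2
q2 --1--> q4
q4 --2--> q0
q0 --1--> q4
q4 --2--> q0
q0 --0--> q2
q2 --0--> q4
q4 --1--> q2
q2 --1--> q4
q4 --1--> q2
q2 --0--> q4
q4 --0--> q0
q0 --1--> q4

q4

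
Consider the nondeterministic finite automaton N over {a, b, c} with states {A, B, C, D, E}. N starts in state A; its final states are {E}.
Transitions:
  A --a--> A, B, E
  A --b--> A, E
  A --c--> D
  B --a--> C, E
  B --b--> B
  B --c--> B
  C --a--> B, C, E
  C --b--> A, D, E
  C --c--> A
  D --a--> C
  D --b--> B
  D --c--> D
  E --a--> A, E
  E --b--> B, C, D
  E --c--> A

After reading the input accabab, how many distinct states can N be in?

5

Start: {A}
read a: {A, B, E}
read c: {A, B, D}
read c: {B, D}
read a: {C, E}
read b: {A, B, C, D, E}
read a: {A, B, C, E}
read b: {A, B, C, D, E}
Final reachable set {A, B, C, D, E} has 5 states.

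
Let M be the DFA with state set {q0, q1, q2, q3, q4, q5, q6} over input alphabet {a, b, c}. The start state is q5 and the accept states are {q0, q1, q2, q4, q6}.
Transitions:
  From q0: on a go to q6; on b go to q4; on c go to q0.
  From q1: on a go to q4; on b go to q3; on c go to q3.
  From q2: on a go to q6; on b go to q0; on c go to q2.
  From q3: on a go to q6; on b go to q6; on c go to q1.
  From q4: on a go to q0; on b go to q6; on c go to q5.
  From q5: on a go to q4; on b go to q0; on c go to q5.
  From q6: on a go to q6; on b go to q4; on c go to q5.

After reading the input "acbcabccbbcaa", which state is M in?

q5 --a--> q4
q4 --c--> q5
q5 --b--> q0
q0 --c--> q0
q0 --a--> q6
q6 --b--> q4
q4 --c--> q5
q5 --c--> q5
q5 --b--> q0
q0 --b--> q4
q4 --c--> q5
q5 --a--> q4
q4 --a--> q0

q0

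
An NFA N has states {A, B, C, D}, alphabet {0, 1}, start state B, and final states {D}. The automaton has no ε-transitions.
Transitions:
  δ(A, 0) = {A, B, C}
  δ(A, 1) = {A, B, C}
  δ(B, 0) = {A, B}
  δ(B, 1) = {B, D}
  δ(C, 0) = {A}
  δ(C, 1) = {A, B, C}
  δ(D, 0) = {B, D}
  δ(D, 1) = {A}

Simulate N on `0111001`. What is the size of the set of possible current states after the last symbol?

4

Start: {B}
read 0: {A, B}
read 1: {A, B, C, D}
read 1: {A, B, C, D}
read 1: {A, B, C, D}
read 0: {A, B, C, D}
read 0: {A, B, C, D}
read 1: {A, B, C, D}
Final reachable set {A, B, C, D} has 4 states.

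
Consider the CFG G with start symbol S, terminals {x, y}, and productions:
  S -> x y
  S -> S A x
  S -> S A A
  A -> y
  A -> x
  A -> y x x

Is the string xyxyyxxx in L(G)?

S ⇒ SAx ⇒ SAAAx ⇒ xyAAAx ⇒ xyxAAx ⇒ xyxyAx ⇒ xyxyyxxx

yes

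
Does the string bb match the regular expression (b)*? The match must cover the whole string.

yes

Split into 2 pieces b · b; each matches b.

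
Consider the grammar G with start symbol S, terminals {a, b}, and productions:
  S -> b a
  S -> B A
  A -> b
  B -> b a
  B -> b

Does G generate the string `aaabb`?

no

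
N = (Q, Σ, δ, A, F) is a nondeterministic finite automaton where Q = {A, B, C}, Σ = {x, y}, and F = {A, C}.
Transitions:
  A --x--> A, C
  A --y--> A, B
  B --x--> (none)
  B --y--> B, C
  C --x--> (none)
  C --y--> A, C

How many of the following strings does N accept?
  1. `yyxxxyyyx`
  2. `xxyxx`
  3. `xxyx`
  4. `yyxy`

4

`yyxxxyyyx`: accepted
`xxyxx`: accepted
`xxyx`: accepted
`yyxy`: accepted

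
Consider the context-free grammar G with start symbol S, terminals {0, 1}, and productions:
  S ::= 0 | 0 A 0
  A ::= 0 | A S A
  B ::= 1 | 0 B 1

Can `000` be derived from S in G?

S ⇒ 0A0 ⇒ 000

yes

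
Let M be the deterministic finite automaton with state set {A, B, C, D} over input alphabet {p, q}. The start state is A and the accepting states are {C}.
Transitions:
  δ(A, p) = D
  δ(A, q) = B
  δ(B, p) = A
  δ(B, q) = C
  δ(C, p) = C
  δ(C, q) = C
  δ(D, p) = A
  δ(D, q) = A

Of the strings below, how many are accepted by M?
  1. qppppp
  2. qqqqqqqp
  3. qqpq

qppppp: rejected
qqqqqqqp: accepted
qqpq: accepted

2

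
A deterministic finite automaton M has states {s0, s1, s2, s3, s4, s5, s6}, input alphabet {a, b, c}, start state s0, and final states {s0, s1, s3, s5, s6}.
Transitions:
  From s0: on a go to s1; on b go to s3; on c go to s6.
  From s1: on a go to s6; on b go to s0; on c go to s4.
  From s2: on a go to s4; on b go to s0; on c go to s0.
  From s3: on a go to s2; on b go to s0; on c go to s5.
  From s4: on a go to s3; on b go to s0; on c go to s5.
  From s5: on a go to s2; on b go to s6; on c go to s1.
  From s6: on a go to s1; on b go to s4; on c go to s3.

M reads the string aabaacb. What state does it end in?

s3

s0 --a--> s1
s1 --a--> s6
s6 --b--> s4
s4 --a--> s3
s3 --a--> s2
s2 --c--> s0
s0 --b--> s3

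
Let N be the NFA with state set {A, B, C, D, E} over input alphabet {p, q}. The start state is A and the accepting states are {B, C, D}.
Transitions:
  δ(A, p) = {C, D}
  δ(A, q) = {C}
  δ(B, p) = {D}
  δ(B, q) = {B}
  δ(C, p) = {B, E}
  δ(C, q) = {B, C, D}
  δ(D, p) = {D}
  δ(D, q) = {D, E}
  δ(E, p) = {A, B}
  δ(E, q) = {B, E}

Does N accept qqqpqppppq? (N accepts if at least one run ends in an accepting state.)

accepted

Start: {A}
read q: {C}
read q: {B, C, D}
read q: {B, C, D, E}
read p: {A, B, D, E}
read q: {B, C, D, E}
read p: {A, B, D, E}
read p: {A, B, C, D}
read p: {B, C, D, E}
read p: {A, B, D, E}
read q: {B, C, D, E}
Reachable ∩ accepting = {B, C, D} — nonempty.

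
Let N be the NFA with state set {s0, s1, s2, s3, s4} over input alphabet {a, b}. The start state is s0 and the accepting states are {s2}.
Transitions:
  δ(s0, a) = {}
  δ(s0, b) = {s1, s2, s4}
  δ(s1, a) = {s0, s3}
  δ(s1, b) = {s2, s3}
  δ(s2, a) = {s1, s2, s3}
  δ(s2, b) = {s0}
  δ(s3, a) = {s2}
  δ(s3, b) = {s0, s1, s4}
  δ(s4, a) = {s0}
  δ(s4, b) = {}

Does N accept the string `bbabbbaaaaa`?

Start: {s0}
read b: {s1, s2, s4}
read b: {s0, s2, s3}
read a: {s1, s2, s3}
read b: {s0, s1, s2, s3, s4}
read b: {s0, s1, s2, s3, s4}
read b: {s0, s1, s2, s3, s4}
read a: {s0, s1, s2, s3}
read a: {s0, s1, s2, s3}
read a: {s0, s1, s2, s3}
read a: {s0, s1, s2, s3}
read a: {s0, s1, s2, s3}
Reachable ∩ accepting = {s2} — nonempty.

accepted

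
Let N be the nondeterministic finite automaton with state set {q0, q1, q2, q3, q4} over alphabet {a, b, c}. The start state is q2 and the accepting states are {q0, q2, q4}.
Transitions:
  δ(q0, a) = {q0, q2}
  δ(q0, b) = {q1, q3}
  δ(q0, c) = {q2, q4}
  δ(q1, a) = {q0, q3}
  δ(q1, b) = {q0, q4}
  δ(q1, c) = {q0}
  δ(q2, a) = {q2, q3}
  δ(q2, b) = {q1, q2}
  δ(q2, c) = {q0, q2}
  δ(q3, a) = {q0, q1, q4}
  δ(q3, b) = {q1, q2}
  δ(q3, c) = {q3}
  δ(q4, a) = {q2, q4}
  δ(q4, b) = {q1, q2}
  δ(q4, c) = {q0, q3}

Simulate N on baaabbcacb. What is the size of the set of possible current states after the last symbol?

3

Start: {q2}
read b: {q1, q2}
read a: {q0, q2, q3}
read a: {q0, q1, q2, q3, q4}
read a: {q0, q1, q2, q3, q4}
read b: {q0, q1, q2, q3, q4}
read b: {q0, q1, q2, q3, q4}
read c: {q0, q2, q3, q4}
read a: {q0, q1, q2, q3, q4}
read c: {q0, q2, q3, q4}
read b: {q1, q2, q3}
Final reachable set {q1, q2, q3} has 3 states.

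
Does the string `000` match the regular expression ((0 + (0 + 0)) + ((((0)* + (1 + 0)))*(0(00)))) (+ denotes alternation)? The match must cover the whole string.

The right alternative ((((0)*+(1+0)))*(0(00))) matches 000.

yes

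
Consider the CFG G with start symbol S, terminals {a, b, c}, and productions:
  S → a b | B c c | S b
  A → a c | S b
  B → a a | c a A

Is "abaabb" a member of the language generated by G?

no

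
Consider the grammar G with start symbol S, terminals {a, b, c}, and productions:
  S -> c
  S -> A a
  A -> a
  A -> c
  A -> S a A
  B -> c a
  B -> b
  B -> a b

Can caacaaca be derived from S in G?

yes

S ⇒ Aa ⇒ SaAa ⇒ AaaAa ⇒ caaAa ⇒ caaSaAa ⇒ caaAaaAa ⇒ caacaaAa ⇒ caacaaca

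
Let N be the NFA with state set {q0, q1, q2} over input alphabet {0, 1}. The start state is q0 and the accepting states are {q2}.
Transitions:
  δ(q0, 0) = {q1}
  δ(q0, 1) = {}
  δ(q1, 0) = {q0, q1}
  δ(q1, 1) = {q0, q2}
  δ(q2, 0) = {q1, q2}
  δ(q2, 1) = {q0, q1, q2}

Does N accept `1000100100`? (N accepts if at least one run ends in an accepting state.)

Start: {q0}
read 1: {}
The reachable set is empty and stays empty for the remaining 9 symbols.
Reachable ∩ accepting = {} — empty.

rejected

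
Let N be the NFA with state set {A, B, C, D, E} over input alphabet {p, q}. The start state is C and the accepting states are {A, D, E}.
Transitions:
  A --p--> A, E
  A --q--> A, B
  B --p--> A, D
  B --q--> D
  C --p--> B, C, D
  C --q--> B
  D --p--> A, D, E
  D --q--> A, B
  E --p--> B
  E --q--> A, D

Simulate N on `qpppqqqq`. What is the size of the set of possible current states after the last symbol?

3

Start: {C}
read q: {B}
read p: {A, D}
read p: {A, D, E}
read p: {A, B, D, E}
read q: {A, B, D}
read q: {A, B, D}
read q: {A, B, D}
read q: {A, B, D}
Final reachable set {A, B, D} has 3 states.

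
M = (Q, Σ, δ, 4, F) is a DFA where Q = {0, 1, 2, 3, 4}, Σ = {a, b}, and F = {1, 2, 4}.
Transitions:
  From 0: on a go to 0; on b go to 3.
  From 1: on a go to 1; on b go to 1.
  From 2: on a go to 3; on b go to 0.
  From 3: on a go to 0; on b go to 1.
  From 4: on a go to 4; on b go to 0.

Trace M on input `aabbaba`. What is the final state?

4 --a--> 4
4 --a--> 4
4 --b--> 0
0 --b--> 3
3 --a--> 0
0 --b--> 3
3 --a--> 0

0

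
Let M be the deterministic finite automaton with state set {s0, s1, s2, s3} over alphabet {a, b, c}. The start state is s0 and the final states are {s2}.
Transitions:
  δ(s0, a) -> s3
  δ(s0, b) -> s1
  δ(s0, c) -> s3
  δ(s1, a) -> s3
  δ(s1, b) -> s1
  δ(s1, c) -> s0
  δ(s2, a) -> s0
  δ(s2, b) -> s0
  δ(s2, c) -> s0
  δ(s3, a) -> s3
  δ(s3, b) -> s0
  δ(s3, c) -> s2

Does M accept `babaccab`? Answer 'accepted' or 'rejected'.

s0 --b--> s1
s1 --a--> s3
s3 --b--> s0
s0 --a--> s3
s3 --c--> s2
s2 --c--> s0
s0 --a--> s3
s3 --b--> s0
End in state s0, which is not an accepting state.

rejected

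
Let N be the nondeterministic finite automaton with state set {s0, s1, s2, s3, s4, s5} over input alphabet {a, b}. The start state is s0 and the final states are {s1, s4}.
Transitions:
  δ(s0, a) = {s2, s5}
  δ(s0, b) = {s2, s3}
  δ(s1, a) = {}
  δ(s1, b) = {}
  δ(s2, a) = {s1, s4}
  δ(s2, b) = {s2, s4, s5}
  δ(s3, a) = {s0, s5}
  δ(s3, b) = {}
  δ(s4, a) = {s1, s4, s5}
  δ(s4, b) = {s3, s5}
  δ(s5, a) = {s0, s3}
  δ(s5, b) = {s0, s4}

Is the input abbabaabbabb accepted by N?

Start: {s0}
read a: {s2, s5}
read b: {s0, s2, s4, s5}
read b: {s0, s2, s3, s4, s5}
read a: {s0, s1, s2, s3, s4, s5}
read b: {s0, s2, s3, s4, s5}
read a: {s0, s1, s2, s3, s4, s5}
read a: {s0, s1, s2, s3, s4, s5}
read b: {s0, s2, s3, s4, s5}
read b: {s0, s2, s3, s4, s5}
read a: {s0, s1, s2, s3, s4, s5}
read b: {s0, s2, s3, s4, s5}
read b: {s0, s2, s3, s4, s5}
Reachable ∩ accepting = {s4} — nonempty.

accepted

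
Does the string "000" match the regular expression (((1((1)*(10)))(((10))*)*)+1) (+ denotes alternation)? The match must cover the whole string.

no

Neither ((1((1)*(10)))(((10))*)*) nor 1 matches 000.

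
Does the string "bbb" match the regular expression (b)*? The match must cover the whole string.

Split into 3 pieces b · b · b; each matches b.

yes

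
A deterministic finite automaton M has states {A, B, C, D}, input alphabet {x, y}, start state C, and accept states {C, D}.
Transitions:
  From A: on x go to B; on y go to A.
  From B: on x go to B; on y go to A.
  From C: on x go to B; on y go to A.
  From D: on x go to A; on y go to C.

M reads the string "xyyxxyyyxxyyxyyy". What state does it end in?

C --x--> B
B --y--> A
A --y--> A
A --x--> B
B --x--> B
B --y--> A
A --y--> A
A --y--> A
A --x--> B
B --x--> B
B --y--> A
A --y--> A
A --x--> B
B --y--> A
A --y--> A
A --y--> A

A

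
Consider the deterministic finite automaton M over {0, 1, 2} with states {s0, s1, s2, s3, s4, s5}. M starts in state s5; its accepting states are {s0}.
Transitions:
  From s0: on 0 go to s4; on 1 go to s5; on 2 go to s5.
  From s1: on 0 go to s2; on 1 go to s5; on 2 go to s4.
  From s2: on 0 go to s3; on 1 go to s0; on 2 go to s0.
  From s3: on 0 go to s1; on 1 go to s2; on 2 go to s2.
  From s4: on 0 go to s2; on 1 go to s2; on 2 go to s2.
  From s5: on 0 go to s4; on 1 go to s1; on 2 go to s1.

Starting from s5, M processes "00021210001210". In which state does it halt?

s5 --0--> s4
s4 --0--> s2
s2 --0--> s3
s3 --2--> s2
s2 --1--> s0
s0 --2--> s5
s5 --1--> s1
s1 --0--> s2
s2 --0--> s3
s3 --0--> s1
s1 --1--> s5
s5 --2--> s1
s1 --1--> s5
s5 --0--> s4

s4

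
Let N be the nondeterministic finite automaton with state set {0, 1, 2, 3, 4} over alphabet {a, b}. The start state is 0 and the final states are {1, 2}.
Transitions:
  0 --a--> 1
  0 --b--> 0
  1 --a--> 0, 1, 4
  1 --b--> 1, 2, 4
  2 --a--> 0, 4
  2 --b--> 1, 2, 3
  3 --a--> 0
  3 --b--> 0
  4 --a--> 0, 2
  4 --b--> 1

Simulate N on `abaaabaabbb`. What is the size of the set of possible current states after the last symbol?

Start: {0}
read a: {1}
read b: {1, 2, 4}
read a: {0, 1, 2, 4}
read a: {0, 1, 2, 4}
read a: {0, 1, 2, 4}
read b: {0, 1, 2, 3, 4}
read a: {0, 1, 2, 4}
read a: {0, 1, 2, 4}
read b: {0, 1, 2, 3, 4}
read b: {0, 1, 2, 3, 4}
read b: {0, 1, 2, 3, 4}
Final reachable set {0, 1, 2, 3, 4} has 5 states.

5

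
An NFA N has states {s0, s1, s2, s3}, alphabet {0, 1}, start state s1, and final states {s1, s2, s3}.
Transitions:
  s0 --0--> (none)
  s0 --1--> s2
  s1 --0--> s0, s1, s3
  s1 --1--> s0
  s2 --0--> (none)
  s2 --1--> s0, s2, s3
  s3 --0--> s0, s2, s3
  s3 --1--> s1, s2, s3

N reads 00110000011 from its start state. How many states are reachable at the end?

4

Start: {s1}
read 0: {s0, s1, s3}
read 0: {s0, s1, s2, s3}
read 1: {s0, s1, s2, s3}
read 1: {s0, s1, s2, s3}
read 0: {s0, s1, s2, s3}
read 0: {s0, s1, s2, s3}
read 0: {s0, s1, s2, s3}
read 0: {s0, s1, s2, s3}
read 0: {s0, s1, s2, s3}
read 1: {s0, s1, s2, s3}
read 1: {s0, s1, s2, s3}
Final reachable set {s0, s1, s2, s3} has 4 states.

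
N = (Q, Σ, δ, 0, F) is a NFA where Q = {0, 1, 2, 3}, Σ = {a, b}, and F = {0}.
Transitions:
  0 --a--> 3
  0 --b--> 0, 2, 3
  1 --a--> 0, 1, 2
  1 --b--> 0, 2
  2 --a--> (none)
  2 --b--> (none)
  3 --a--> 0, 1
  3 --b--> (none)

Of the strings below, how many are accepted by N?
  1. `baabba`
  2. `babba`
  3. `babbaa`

3

`baabba`: accepted
`babba`: accepted
`babbaa`: accepted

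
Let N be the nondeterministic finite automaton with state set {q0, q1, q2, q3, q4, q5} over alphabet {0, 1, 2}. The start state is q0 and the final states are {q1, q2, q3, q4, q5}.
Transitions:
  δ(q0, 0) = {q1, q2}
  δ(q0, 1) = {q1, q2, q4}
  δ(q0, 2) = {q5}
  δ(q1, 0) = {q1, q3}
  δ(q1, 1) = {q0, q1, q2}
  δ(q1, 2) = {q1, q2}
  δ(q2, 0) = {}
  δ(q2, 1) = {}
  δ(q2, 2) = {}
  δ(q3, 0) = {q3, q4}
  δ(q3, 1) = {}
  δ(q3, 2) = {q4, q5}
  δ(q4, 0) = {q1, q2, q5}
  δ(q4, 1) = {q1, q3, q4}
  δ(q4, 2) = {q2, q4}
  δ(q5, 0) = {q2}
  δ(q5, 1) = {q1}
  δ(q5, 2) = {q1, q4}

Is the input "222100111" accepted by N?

accepted

Start: {q0}
read 2: {q5}
read 2: {q1, q4}
read 2: {q1, q2, q4}
read 1: {q0, q1, q2, q3, q4}
read 0: {q1, q2, q3, q4, q5}
read 0: {q1, q2, q3, q4, q5}
read 1: {q0, q1, q2, q3, q4}
read 1: {q0, q1, q2, q3, q4}
read 1: {q0, q1, q2, q3, q4}
Reachable ∩ accepting = {q1, q2, q3, q4} — nonempty.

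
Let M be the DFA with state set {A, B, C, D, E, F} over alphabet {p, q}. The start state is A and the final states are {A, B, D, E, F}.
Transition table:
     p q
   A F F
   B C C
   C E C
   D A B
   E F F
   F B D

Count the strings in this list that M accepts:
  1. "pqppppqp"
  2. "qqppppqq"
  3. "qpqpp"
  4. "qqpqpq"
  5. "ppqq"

2

"pqppppqp": accepted
"qqppppqq": rejected
"qpqpp": accepted
"qqpqpq": rejected
"ppqq": rejected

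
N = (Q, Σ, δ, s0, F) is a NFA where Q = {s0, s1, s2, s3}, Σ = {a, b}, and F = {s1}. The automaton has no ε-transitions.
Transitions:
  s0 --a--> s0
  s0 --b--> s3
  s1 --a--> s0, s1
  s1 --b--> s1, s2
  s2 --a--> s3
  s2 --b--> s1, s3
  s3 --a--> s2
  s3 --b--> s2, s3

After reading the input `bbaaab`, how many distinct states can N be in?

3

Start: {s0}
read b: {s3}
read b: {s2, s3}
read a: {s2, s3}
read a: {s2, s3}
read a: {s2, s3}
read b: {s1, s2, s3}
Final reachable set {s1, s2, s3} has 3 states.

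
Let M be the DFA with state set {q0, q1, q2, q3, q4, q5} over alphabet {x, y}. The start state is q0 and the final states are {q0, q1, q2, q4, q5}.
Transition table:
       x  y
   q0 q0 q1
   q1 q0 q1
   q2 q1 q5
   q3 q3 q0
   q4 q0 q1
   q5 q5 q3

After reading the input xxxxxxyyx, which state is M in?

q0

q0 --x--> q0
q0 --x--> q0
q0 --x--> q0
q0 --x--> q0
q0 --x--> q0
q0 --x--> q0
q0 --y--> q1
q1 --y--> q1
q1 --x--> q0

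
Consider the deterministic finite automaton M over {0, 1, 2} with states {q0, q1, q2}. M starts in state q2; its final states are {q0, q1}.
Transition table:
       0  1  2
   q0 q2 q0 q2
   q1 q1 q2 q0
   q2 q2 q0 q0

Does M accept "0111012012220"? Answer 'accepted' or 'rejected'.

q2 --0--> q2
q2 --1--> q0
q0 --1--> q0
q0 --1--> q0
q0 --0--> q2
q2 --1--> q0
q0 --2--> q2
q2 --0--> q2
q2 --1--> q0
q0 --2--> q2
q2 --2--> q0
q0 --2--> q2
q2 --0--> q2
End in state q2, which is not an accepting state.

rejected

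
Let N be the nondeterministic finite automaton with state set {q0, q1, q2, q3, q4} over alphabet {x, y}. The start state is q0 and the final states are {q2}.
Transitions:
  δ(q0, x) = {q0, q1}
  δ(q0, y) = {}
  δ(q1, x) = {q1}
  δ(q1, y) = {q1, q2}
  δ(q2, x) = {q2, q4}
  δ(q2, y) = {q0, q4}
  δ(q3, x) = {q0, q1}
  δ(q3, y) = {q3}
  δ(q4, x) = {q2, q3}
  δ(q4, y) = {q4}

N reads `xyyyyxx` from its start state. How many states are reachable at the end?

Start: {q0}
read x: {q0, q1}
read y: {q1, q2}
read y: {q0, q1, q2, q4}
read y: {q0, q1, q2, q4}
read y: {q0, q1, q2, q4}
read x: {q0, q1, q2, q3, q4}
read x: {q0, q1, q2, q3, q4}
Final reachable set {q0, q1, q2, q3, q4} has 5 states.

5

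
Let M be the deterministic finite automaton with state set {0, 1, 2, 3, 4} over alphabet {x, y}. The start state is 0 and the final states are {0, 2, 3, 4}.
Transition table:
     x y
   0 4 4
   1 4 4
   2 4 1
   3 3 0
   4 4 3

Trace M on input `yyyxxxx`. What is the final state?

0 --y--> 4
4 --y--> 3
3 --y--> 0
0 --x--> 4
4 --x--> 4
4 --x--> 4
4 --x--> 4

4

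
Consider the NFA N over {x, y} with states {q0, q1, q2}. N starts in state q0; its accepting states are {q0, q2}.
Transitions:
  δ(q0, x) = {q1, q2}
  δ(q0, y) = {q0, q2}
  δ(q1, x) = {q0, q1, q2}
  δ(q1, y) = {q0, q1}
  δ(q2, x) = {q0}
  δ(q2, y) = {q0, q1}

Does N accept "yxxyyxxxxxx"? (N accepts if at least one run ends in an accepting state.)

accepted

Start: {q0}
read y: {q0, q2}
read x: {q0, q1, q2}
read x: {q0, q1, q2}
read y: {q0, q1, q2}
read y: {q0, q1, q2}
read x: {q0, q1, q2}
read x: {q0, q1, q2}
read x: {q0, q1, q2}
read x: {q0, q1, q2}
read x: {q0, q1, q2}
read x: {q0, q1, q2}
Reachable ∩ accepting = {q0, q2} — nonempty.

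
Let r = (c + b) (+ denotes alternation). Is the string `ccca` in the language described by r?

Neither c nor b matches ccca.

no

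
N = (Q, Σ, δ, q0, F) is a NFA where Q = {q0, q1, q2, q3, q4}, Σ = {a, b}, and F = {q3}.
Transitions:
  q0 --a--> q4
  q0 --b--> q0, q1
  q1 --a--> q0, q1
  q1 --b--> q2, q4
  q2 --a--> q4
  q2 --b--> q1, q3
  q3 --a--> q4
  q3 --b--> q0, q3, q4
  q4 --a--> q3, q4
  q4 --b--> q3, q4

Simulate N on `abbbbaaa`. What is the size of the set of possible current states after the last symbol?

Start: {q0}
read a: {q4}
read b: {q3, q4}
read b: {q0, q3, q4}
read b: {q0, q1, q3, q4}
read b: {q0, q1, q2, q3, q4}
read a: {q0, q1, q3, q4}
read a: {q0, q1, q3, q4}
read a: {q0, q1, q3, q4}
Final reachable set {q0, q1, q3, q4} has 4 states.

4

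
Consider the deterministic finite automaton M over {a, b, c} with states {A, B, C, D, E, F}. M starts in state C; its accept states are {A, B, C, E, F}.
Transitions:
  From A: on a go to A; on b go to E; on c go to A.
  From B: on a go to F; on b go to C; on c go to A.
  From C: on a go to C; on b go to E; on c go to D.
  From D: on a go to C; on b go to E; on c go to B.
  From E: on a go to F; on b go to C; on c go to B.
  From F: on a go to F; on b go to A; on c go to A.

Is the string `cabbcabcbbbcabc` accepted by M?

C --c--> D
D --a--> C
C --b--> E
E --b--> C
C --c--> D
D --a--> C
C --b--> E
E --c--> B
B --b--> C
C --b--> E
E --b--> C
C --c--> D
D --a--> C
C --b--> E
E --c--> B
End in state B, which is an accepting state.

accepted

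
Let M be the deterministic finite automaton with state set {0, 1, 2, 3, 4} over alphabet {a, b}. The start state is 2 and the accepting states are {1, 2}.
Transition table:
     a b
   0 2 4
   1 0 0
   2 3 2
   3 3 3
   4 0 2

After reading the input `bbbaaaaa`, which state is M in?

2 --b--> 2
2 --b--> 2
2 --b--> 2
2 --a--> 3
3 --a--> 3
3 --a--> 3
3 --a--> 3
3 --a--> 3

3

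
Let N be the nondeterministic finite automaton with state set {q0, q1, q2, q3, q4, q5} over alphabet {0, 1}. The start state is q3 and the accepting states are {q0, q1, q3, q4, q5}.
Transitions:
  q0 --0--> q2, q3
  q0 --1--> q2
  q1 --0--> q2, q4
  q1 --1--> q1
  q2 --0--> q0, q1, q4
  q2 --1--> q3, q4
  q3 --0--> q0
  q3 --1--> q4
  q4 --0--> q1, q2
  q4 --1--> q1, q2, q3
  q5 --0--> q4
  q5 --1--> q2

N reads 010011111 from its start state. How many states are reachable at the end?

4

Start: {q3}
read 0: {q0}
read 1: {q2}
read 0: {q0, q1, q4}
read 0: {q1, q2, q3, q4}
read 1: {q1, q2, q3, q4}
read 1: {q1, q2, q3, q4}
read 1: {q1, q2, q3, q4}
read 1: {q1, q2, q3, q4}
read 1: {q1, q2, q3, q4}
Final reachable set {q1, q2, q3, q4} has 4 states.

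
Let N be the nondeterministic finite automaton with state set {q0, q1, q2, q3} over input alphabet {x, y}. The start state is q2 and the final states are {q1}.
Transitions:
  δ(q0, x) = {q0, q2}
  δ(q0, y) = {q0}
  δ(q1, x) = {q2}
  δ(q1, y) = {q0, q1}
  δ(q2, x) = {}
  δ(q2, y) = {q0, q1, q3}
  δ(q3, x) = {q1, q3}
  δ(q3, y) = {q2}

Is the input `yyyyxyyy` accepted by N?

Start: {q2}
read y: {q0, q1, q3}
read y: {q0, q1, q2}
read y: {q0, q1, q3}
read y: {q0, q1, q2}
read x: {q0, q2}
read y: {q0, q1, q3}
read y: {q0, q1, q2}
read y: {q0, q1, q3}
Reachable ∩ accepting = {q1} — nonempty.

accepted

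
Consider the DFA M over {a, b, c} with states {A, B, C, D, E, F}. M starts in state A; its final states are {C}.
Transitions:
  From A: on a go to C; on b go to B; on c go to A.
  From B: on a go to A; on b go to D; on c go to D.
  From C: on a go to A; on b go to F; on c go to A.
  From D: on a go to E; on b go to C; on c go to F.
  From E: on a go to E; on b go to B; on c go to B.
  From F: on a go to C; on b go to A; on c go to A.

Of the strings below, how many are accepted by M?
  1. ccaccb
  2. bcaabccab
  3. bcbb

0

ccaccb: rejected
bcaabccab: rejected
bcbb: rejected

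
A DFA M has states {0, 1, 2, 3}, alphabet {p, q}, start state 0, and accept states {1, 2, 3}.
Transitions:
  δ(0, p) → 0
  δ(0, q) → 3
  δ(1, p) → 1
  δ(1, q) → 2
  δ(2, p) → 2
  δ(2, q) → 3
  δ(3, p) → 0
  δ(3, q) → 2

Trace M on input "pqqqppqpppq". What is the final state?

0 --p--> 0
0 --q--> 3
3 --q--> 2
2 --q--> 3
3 --p--> 0
0 --p--> 0
0 --q--> 3
3 --p--> 0
0 --p--> 0
0 --p--> 0
0 --q--> 3

3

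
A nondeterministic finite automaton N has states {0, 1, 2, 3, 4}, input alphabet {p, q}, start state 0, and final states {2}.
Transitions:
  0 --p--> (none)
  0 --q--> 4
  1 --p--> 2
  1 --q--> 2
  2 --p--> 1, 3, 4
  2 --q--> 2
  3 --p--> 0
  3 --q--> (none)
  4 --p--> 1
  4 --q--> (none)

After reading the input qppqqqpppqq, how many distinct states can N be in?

1

Start: {0}
read q: {4}
read p: {1}
read p: {2}
read q: {2}
read q: {2}
read q: {2}
read p: {1, 3, 4}
read p: {0, 1, 2}
read p: {1, 2, 3, 4}
read q: {2}
read q: {2}
Final reachable set {2} has 1 state.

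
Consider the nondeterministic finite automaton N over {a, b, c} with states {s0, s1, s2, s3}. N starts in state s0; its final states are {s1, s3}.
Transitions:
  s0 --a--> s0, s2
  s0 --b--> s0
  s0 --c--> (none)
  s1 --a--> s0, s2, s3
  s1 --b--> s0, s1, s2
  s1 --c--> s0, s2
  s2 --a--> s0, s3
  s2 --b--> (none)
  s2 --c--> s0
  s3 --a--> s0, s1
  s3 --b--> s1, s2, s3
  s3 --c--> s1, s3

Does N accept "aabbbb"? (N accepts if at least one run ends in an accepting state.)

accepted

Start: {s0}
read a: {s0, s2}
read a: {s0, s2, s3}
read b: {s0, s1, s2, s3}
read b: {s0, s1, s2, s3}
read b: {s0, s1, s2, s3}
read b: {s0, s1, s2, s3}
Reachable ∩ accepting = {s1, s3} — nonempty.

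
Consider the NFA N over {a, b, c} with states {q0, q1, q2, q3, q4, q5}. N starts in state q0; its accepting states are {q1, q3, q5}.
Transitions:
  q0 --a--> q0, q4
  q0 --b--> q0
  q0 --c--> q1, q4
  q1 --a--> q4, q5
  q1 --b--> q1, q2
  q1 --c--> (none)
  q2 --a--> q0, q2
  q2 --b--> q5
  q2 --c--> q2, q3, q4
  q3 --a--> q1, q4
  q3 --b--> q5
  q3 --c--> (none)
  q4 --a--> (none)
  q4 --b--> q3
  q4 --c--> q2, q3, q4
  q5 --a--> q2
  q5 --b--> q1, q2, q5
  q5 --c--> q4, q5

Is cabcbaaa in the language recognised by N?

Start: {q0}
read c: {q1, q4}
read a: {q4, q5}
read b: {q1, q2, q3, q5}
read c: {q2, q3, q4, q5}
read b: {q1, q2, q3, q5}
read a: {q0, q1, q2, q4, q5}
read a: {q0, q2, q4, q5}
read a: {q0, q2, q4}
Reachable ∩ accepting = {} — empty.

rejected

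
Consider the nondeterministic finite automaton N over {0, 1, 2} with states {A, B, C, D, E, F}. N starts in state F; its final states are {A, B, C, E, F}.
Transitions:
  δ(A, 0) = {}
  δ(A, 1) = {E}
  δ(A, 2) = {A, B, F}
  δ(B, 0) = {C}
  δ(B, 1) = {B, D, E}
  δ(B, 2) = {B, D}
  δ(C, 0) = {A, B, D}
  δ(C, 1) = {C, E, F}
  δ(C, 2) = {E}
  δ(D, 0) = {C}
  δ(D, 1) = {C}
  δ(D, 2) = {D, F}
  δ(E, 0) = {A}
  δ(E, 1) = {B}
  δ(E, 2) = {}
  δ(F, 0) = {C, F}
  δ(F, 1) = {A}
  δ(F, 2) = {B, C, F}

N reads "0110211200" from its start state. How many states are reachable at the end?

Start: {F}
read 0: {C, F}
read 1: {A, C, E, F}
read 1: {A, B, C, E, F}
read 0: {A, B, C, D, F}
read 2: {A, B, C, D, E, F}
read 1: {A, B, C, D, E, F}
read 1: {A, B, C, D, E, F}
read 2: {A, B, C, D, E, F}
read 0: {A, B, C, D, F}
read 0: {A, B, C, D, F}
Final reachable set {A, B, C, D, F} has 5 states.

5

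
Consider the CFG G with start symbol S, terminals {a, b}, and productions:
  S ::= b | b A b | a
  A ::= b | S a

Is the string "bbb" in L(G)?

S ⇒ bAb ⇒ bbb

yes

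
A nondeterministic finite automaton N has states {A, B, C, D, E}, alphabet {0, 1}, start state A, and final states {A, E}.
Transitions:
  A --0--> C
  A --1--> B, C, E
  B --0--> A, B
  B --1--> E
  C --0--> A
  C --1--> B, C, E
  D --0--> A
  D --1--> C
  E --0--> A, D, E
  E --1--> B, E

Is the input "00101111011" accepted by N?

accepted

Start: {A}
read 0: {C}
read 0: {A}
read 1: {B, C, E}
read 0: {A, B, D, E}
read 1: {B, C, E}
read 1: {B, C, E}
read 1: {B, C, E}
read 1: {B, C, E}
read 0: {A, B, D, E}
read 1: {B, C, E}
read 1: {B, C, E}
Reachable ∩ accepting = {E} — nonempty.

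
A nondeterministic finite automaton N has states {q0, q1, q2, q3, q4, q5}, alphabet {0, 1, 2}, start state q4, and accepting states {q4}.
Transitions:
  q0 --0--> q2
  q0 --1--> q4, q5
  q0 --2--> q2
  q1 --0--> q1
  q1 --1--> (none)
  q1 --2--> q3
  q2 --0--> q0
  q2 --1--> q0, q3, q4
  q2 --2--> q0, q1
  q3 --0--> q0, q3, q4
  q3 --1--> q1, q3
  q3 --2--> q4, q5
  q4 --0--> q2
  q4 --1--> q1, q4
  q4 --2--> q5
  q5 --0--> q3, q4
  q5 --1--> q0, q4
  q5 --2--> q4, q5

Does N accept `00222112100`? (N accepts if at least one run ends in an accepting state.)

accepted

Start: {q4}
read 0: {q2}
read 0: {q0}
read 2: {q2}
read 2: {q0, q1}
read 2: {q2, q3}
read 1: {q0, q1, q3, q4}
read 1: {q1, q3, q4, q5}
read 2: {q3, q4, q5}
read 1: {q0, q1, q3, q4}
read 0: {q0, q1, q2, q3, q4}
read 0: {q0, q1, q2, q3, q4}
Reachable ∩ accepting = {q4} — nonempty.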